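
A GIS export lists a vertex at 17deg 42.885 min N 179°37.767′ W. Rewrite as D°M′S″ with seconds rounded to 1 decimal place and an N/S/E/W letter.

17°42′53.1″ N, 179°37′46.0″ W

φ: 42.88500′ → 42′ and 0.88500 × 60 = 53.100″
λ: 37.76700′ → 37′ and 0.76700 × 60 = 46.020″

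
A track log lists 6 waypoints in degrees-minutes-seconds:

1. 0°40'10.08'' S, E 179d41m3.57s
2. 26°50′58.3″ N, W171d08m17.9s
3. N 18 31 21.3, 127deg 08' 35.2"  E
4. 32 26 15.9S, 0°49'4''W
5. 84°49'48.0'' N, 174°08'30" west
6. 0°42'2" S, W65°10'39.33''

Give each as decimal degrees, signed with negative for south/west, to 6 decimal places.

Point 1:
  Latitude: 0° + 40/60 + 10.08/3600 = 0 + 0.666667 + 0.002800 = 0.6694667
  S → negative
  Lon: 179° + 41/60 + 3.57/3600 = 179 + 0.683333 + 0.000992 = 179.6843250
  E → positive
Point 2:
  Lat: 26 + 50/60 + 58.3/3600 = 26.8495278
  N ⇒ keep positive
  λ: 171 + 8/60 + 17.9/3600 = 171.1383056
  hemisphere W, so the sign is −
Point 3:
  Lat: 31′ + 21.3″ = 31.35500′; 18 + 31.35500/60 = 18.5225833
  N → positive
  Longitude: 8′ + 35.2″ = 8.58667′; 127 + 8.58667/60 = 127.1431111
  E ⇒ keep positive
Point 4:
  Lat: 26′ + 15.9″ = 26.26500′; 32 + 26.26500/60 = 32.4377500
  S → negative
  Longitude: 0° + 49/60 + 4/3600 = 0 + 0.816667 + 0.001111 = 0.8177778
  hemisphere W, so the sign is −
Point 5:
  Latitude: 49′ + 48″ = 49.80000′; 84 + 49.80000/60 = 84.8300000
  N ⇒ keep positive
  Lon: 174 + 8/60 + 30/3600 = 174.1416667
  W ⇒ negate
Point 6:
  Lat: 0 + 42/60 + 2/3600 = 0.7005556
  hemisphere S, so the sign is −
  Lon: 10′ + 39.33″ = 10.65550′; 65 + 10.65550/60 = 65.1775917
  hemisphere W, so the sign is −

1. -0.669467, 179.684325
2. 26.849528, -171.138306
3. 18.522583, 127.143111
4. -32.437750, -0.817778
5. 84.830000, -174.141667
6. -0.700556, -65.177592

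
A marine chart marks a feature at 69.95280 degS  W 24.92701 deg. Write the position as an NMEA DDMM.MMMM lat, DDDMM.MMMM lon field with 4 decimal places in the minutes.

6957.1680,S / 02455.6206,W

Lat: minutes = (69.952800 − 69) × 60 = 57.168000
λ: 24° + 0.927010 × 60 = 24° 55.620600′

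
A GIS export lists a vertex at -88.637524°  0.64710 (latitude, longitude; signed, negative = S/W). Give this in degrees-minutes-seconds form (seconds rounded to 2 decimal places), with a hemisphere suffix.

88°38′15.09″ S, 0°38′49.56″ E

Latitude is negative → S; |value| = 88.637524
Latitude: 0.637524 × 60 = 38.25144′ → 38′, remainder × 60 = 15.0864″
λ: 0.647100° → 38.82600′; 0.82600 × 60 = 49.5600″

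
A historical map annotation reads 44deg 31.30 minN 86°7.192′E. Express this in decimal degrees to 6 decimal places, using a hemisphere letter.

44.521667° N, 86.119867° E

φ: 44 + 31.3/60 = 44.5216667
Longitude: 86 + 7.192/60 = 86.1198667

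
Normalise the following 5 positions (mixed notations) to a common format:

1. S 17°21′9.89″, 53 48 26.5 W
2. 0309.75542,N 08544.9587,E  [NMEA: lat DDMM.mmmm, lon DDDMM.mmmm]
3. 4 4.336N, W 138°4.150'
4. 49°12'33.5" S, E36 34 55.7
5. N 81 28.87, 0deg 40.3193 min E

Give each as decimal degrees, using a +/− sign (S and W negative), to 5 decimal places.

1. -17.35275, -53.80736
2. 3.16259, 85.74931
3. 4.07227, -138.06917
4. -49.20931, 36.58214
5. 81.48117, 0.67199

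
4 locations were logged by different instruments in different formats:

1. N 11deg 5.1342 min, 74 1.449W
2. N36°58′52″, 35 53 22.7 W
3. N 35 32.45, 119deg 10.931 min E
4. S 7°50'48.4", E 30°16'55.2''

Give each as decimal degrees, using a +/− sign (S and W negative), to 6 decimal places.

Point 1:
  Latitude: 5.1342′ = 0.085570°; total 11.0855700
  N ⇒ keep positive
  λ: 74 + 1.449/60 = 74.0241500
  W → negative
Point 2:
  Latitude: 36° + 58/60 + 52/3600 = 36 + 0.966667 + 0.014444 = 36.9811111
  N → positive
  Longitude: 35 + 53/60 + 22.7/3600 = 35.8896389
  hemisphere W, so the sign is −
Point 3:
  Latitude: 35 + 32.45/60 = 35.5408333
  N ⇒ keep positive
  Longitude: 10.931′ = 0.182183°; total 119.1821833
  E ⇒ keep positive
Point 4:
  Latitude: 7 + 50/60 + 48.4/3600 = 7.8467778
  S → negative
  Longitude: 30° + 16/60 + 55.2/3600 = 30 + 0.266667 + 0.015333 = 30.2820000
  E → positive

1. 11.085570, -74.024150
2. 36.981111, -35.889639
3. 35.540833, 119.182183
4. -7.846778, 30.282000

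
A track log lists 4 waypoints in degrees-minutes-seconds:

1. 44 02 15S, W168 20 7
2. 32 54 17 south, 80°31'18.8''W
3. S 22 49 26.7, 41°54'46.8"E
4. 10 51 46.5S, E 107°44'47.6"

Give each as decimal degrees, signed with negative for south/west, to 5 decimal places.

1. -44.03750, -168.33528
2. -32.90472, -80.52189
3. -22.82408, 41.91300
4. -10.86292, 107.74656

Point 1:
  φ: 2′ + 15″ = 2.25000′; 44 + 2.25000/60 = 44.037500
  S ⇒ negate
  λ: 168 + 20/60 + 7/3600 = 168.335278
  W ⇒ negate
Point 2:
  φ: 32 + 54/60 + 17/3600 = 32.904722
  hemisphere S, so the sign is −
  λ: 80 + 31/60 + 18.8/3600 = 80.521889
  W → negative
Point 3:
  φ: 22° + 49/60 + 26.7/3600 = 22 + 0.816667 + 0.007417 = 22.824083
  S ⇒ negate
  Lon: 41 + 54/60 + 46.8/3600 = 41.913000
  E → positive
Point 4:
  Latitude: 10° + 51/60 + 46.5/3600 = 10 + 0.850000 + 0.012917 = 10.862917
  S → negative
  Longitude: 44′ + 47.6″ = 44.79333′; 107 + 44.79333/60 = 107.746556
  E → positive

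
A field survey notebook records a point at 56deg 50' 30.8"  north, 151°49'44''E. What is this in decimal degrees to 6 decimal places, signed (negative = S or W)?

Lat: 56° + 50/60 + 30.8/3600 = 56 + 0.833333 + 0.008556 = 56.8418889
N → positive
Longitude: 49′ + 44″ = 49.73333′; 151 + 49.73333/60 = 151.8288889
E → positive

56.841889, 151.828889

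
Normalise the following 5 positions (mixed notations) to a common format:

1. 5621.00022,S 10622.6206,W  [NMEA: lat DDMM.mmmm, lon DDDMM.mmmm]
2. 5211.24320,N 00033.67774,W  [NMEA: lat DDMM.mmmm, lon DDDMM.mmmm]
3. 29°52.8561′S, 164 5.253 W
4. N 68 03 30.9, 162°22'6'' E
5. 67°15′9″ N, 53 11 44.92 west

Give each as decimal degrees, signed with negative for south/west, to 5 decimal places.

1. -56.35000, -106.37701
2. 52.18739, -0.56130
3. -29.88094, -164.08755
4. 68.05858, 162.36833
5. 67.25250, -53.19581

Point 1:
  φ: degrees = first 2 digits = 56, minutes = 21.00022; 56 + 21.00022/60 = 56.350004
  S → negative
  Longitude: split at 3 digits → 106° and 22.6206′; 106 + 22.6206/60 = 106.377010
  W → negative
Point 2:
  Latitude: degrees = first 2 digits = 52, minutes = 11.2432; 52 + 11.2432/60 = 52.187387
  N → positive
  λ: split at 3 digits → 000° and 33.67774′; 0 + 33.67774/60 = 0.561296
  W → negative
Point 3:
  φ: 52.8561′ = 0.880935°; total 29.880935
  S → negative
  Lon: 164 + 5.253/60 = 164.087550
  W ⇒ negate
Point 4:
  Latitude: 68° + 3/60 + 30.9/3600 = 68 + 0.050000 + 0.008583 = 68.058583
  N → positive
  λ: 162° + 22/60 + 6/3600 = 162 + 0.366667 + 0.001667 = 162.368333
  E ⇒ keep positive
Point 5:
  Lat: 67° + 15/60 + 9/3600 = 67 + 0.250000 + 0.002500 = 67.252500
  N ⇒ keep positive
  Lon: 53° + 11/60 + 44.92/3600 = 53 + 0.183333 + 0.012478 = 53.195811
  hemisphere W, so the sign is −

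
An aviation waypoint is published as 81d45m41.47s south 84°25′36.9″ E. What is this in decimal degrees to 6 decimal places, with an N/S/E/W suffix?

81.761519° S, 84.426917° E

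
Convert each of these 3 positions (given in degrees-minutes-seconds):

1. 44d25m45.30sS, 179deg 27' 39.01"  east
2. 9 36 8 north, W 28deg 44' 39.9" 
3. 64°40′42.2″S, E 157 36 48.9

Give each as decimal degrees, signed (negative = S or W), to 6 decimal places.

Point 1:
  φ: 25′ + 45.3″ = 25.75500′; 44 + 25.75500/60 = 44.4292500
  hemisphere S, so the sign is −
  λ: 27′ + 39.01″ = 27.65017′; 179 + 27.65017/60 = 179.4608361
  E → positive
Point 2:
  Lat: 9 + 36/60 + 8/3600 = 9.6022222
  N ⇒ keep positive
  λ: 44′ + 39.9″ = 44.66500′; 28 + 44.66500/60 = 28.7444167
  W → negative
Point 3:
  φ: 64 + 40/60 + 42.2/3600 = 64.6783889
  hemisphere S, so the sign is −
  Longitude: 157 + 36/60 + 48.9/3600 = 157.6135833
  E ⇒ keep positive

1. -44.429250, 179.460836
2. 9.602222, -28.744417
3. -64.678389, 157.613583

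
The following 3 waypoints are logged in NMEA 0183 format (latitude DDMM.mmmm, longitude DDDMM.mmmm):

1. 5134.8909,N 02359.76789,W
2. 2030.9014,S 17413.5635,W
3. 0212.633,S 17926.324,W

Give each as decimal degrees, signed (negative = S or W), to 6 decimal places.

1. 51.581515, -23.996132
2. -20.515023, -174.226058
3. -2.210550, -179.438733

Point 1:
  Latitude: degrees = first 2 digits = 51, minutes = 34.8909; 51 + 34.8909/60 = 51.5815150
  N ⇒ keep positive
  λ: degrees = first 3 digits = 23, minutes = 59.76789; 23 + 59.76789/60 = 23.9961315
  W → negative
Point 2:
  Lat: degrees = first 2 digits = 20, minutes = 30.9014; 20 + 30.9014/60 = 20.5150233
  S → negative
  λ: split at 3 digits → 174° and 13.5635′; 174 + 13.5635/60 = 174.2260583
  hemisphere W, so the sign is −
Point 3:
  φ: degrees = first 2 digits = 2, minutes = 12.633; 2 + 12.633/60 = 2.2105500
  S ⇒ negate
  λ: split at 3 digits → 179° and 26.324′; 179 + 26.324/60 = 179.4387333
  W → negative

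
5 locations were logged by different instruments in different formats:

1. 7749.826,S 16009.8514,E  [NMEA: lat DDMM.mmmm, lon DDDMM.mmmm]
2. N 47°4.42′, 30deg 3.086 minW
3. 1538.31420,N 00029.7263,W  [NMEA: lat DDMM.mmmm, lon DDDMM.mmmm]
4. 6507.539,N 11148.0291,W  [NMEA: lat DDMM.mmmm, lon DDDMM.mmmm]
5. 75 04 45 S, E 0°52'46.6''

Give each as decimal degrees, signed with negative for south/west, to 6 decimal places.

Point 1:
  Lat: degrees = first 2 digits = 77, minutes = 49.826; 77 + 49.826/60 = 77.8304333
  hemisphere S, so the sign is −
  Lon: split at 3 digits → 160° and 9.8514′; 160 + 9.8514/60 = 160.1641900
  E ⇒ keep positive
Point 2:
  φ: 47 + 4.42/60 = 47.0736667
  N → positive
  λ: 30 + 3.086/60 = 30.0514333
  W → negative
Point 3:
  Latitude: split at 2 digits → 15° and 38.3142′; 15 + 38.3142/60 = 15.6385700
  N → positive
  Lon: split at 3 digits → 000° and 29.7263′; 0 + 29.7263/60 = 0.4954383
  W → negative
Point 4:
  Lat: degrees = first 2 digits = 65, minutes = 7.539; 65 + 7.539/60 = 65.1256500
  N → positive
  Longitude: split at 3 digits → 111° and 48.0291′; 111 + 48.0291/60 = 111.8004850
  W → negative
Point 5:
  φ: 75° + 4/60 + 45/3600 = 75 + 0.066667 + 0.012500 = 75.0791667
  hemisphere S, so the sign is −
  Longitude: 52′ + 46.6″ = 52.77667′; 0 + 52.77667/60 = 0.8796111
  E → positive

1. -77.830433, 160.164190
2. 47.073667, -30.051433
3. 15.638570, -0.495438
4. 65.125650, -111.800485
5. -75.079167, 0.879611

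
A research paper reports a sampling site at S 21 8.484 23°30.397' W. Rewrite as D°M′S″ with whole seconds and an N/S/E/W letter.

21°08′29″ S, 23°30′24″ W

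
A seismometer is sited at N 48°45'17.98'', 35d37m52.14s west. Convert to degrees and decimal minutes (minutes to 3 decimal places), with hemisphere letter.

48° 45.300′ N, 35° 37.869′ W

Latitude: 45 + 17.98/60 = 45.29967′
Longitude: seconds/60 = 0.86900; minutes = 37 + 0.86900 = 37.86900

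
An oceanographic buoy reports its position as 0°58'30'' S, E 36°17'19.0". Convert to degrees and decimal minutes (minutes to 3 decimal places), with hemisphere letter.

0° 58.500′ S, 36° 17.317′ E

Lat: seconds/60 = 0.50000; minutes = 58 + 0.50000 = 58.50000
Lon: seconds/60 = 0.31667; minutes = 17 + 0.31667 = 17.31667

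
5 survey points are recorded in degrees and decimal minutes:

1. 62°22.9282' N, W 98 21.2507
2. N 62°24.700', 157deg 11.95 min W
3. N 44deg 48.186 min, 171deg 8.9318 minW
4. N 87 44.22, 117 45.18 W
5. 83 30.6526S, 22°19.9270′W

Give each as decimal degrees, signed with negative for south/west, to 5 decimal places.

1. 62.38214, -98.35418
2. 62.41167, -157.19917
3. 44.80310, -171.14886
4. 87.73700, -117.75300
5. -83.51088, -22.33212

Point 1:
  Lat: 62 + 22.9282/60 = 62.382137
  N ⇒ keep positive
  Lon: 98 + 21.2507/60 = 98.354178
  W ⇒ negate
Point 2:
  φ: 62 + 24.7/60 = 62.411667
  N → positive
  λ: 11.95′ = 0.199167°; total 157.199167
  W ⇒ negate
Point 3:
  φ: 48.186′ = 0.803100°; total 44.803100
  N ⇒ keep positive
  Lon: 171 + 8.9318/60 = 171.148863
  W → negative
Point 4:
  φ: 87 + 44.22/60 = 87.737000
  N → positive
  Longitude: 45.18′ = 0.753000°; total 117.753000
  hemisphere W, so the sign is −
Point 5:
  Lat: 30.6526′ = 0.510877°; total 83.510877
  hemisphere S, so the sign is −
  λ: 19.927′ = 0.332117°; total 22.332117
  W ⇒ negate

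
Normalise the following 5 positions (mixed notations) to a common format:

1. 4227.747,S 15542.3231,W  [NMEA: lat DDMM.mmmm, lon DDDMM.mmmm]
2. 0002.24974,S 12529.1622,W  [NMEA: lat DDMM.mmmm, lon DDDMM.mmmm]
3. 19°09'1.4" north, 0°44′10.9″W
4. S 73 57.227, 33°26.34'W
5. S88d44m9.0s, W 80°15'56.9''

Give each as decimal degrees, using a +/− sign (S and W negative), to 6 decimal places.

1. -42.462450, -155.705385
2. -0.037496, -125.486037
3. 19.150389, -0.736361
4. -73.953783, -33.439000
5. -88.735833, -80.265806

Point 1:
  φ: degrees = first 2 digits = 42, minutes = 27.747; 42 + 27.747/60 = 42.4624500
  hemisphere S, so the sign is −
  λ: degrees = first 3 digits = 155, minutes = 42.3231; 155 + 42.3231/60 = 155.7053850
  W ⇒ negate
Point 2:
  φ: split at 2 digits → 00° and 2.24974′; 0 + 2.24974/60 = 0.0374957
  S ⇒ negate
  Lon: degrees = first 3 digits = 125, minutes = 29.1622; 125 + 29.1622/60 = 125.4860367
  W → negative
Point 3:
  Lat: 9′ + 1.4″ = 9.02333′; 19 + 9.02333/60 = 19.1503889
  N → positive
  λ: 0 + 44/60 + 10.9/3600 = 0.7363611
  hemisphere W, so the sign is −
Point 4:
  Latitude: 73 + 57.227/60 = 73.9537833
  hemisphere S, so the sign is −
  λ: 33 + 26.34/60 = 33.4390000
  hemisphere W, so the sign is −
Point 5:
  Lat: 88 + 44/60 + 9/3600 = 88.7358333
  hemisphere S, so the sign is −
  λ: 80 + 15/60 + 56.9/3600 = 80.2658056
  W ⇒ negate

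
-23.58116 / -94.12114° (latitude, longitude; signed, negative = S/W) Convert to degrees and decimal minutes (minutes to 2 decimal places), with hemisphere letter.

23° 34.87′ S, 94° 7.27′ W

Latitude is negative → S; |value| = 23.581160
Latitude: fractional part 0.581160 → 34.8696 minutes
Longitude is negative → W; |value| = 94.121140
Lon: minutes = (94.121140 − 94) × 60 = 7.2684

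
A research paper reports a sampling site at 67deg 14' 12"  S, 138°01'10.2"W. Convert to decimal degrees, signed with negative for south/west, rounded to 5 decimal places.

-67.23667, -138.01950

φ: 14′ + 12″ = 14.20000′; 67 + 14.20000/60 = 67.236667
hemisphere S, so the sign is −
Lon: 1′ + 10.2″ = 1.17000′; 138 + 1.17000/60 = 138.019500
W ⇒ negate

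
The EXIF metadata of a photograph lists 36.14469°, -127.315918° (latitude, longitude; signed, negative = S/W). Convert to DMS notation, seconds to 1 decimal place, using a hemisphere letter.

Latitude: 0.144690 × 60 = 8.68140′ → 8′, remainder × 60 = 40.884″
Longitude is negative → W; |value| = 127.315918
λ: 0.315918° → 18.95508′; 0.95508 × 60 = 57.305″

36°08′40.9″ N, 127°18′57.3″ W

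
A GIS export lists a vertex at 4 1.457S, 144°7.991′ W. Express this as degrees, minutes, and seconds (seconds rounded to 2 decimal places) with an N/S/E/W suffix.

4°01′27.42″ S, 144°07′59.46″ W

Latitude: fractional minutes 0.45700 × 60 = 27.4200″
Lon: fractional minutes 0.99100 × 60 = 59.4600″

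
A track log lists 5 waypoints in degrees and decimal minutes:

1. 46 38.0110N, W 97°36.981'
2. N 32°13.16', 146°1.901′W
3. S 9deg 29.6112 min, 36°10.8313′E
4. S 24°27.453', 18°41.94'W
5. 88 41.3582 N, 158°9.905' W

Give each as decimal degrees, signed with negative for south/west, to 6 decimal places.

Point 1:
  φ: 38.011′ = 0.633517°; total 46.6335167
  N → positive
  Longitude: 97 + 36.981/60 = 97.6163500
  W → negative
Point 2:
  φ: 32 + 13.16/60 = 32.2193333
  N ⇒ keep positive
  λ: 1.901′ = 0.031683°; total 146.0316833
  W → negative
Point 3:
  φ: 9 + 29.6112/60 = 9.4935200
  hemisphere S, so the sign is −
  λ: 10.8313′ = 0.180522°; total 36.1805217
  E → positive
Point 4:
  Lat: 27.453′ = 0.457550°; total 24.4575500
  S → negative
  Lon: 41.94′ = 0.699000°; total 18.6990000
  W ⇒ negate
Point 5:
  Latitude: 41.3582′ = 0.689303°; total 88.6893033
  N ⇒ keep positive
  Lon: 158 + 9.905/60 = 158.1650833
  W ⇒ negate

1. 46.633517, -97.616350
2. 32.219333, -146.031683
3. -9.493520, 36.180522
4. -24.457550, -18.699000
5. 88.689303, -158.165083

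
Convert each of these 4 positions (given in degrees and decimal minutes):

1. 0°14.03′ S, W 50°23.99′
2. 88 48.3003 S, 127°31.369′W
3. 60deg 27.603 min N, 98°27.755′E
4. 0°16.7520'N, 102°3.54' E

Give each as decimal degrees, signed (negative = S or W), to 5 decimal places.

Point 1:
  Latitude: 0 + 14.03/60 = 0.233833
  S ⇒ negate
  Lon: 23.99′ = 0.399833°; total 50.399833
  W → negative
Point 2:
  φ: 88 + 48.3003/60 = 88.805005
  S → negative
  Longitude: 31.369′ = 0.522817°; total 127.522817
  W ⇒ negate
Point 3:
  Latitude: 27.603′ = 0.460050°; total 60.460050
  N → positive
  λ: 27.755′ = 0.462583°; total 98.462583
  E → positive
Point 4:
  Latitude: 16.752′ = 0.279200°; total 0.279200
  N → positive
  λ: 102 + 3.54/60 = 102.059000
  E → positive

1. -0.23383, -50.39983
2. -88.80501, -127.52282
3. 60.46005, 98.46258
4. 0.27920, 102.05900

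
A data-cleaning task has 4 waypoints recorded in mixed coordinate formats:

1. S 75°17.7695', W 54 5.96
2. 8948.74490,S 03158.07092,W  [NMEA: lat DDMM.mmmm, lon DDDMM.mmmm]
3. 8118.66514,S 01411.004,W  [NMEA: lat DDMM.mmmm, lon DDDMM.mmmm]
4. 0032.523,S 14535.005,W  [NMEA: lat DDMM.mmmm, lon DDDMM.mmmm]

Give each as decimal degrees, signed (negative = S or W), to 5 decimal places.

Point 1:
  Latitude: 75 + 17.7695/60 = 75.296158
  S ⇒ negate
  Lon: 5.96′ = 0.099333°; total 54.099333
  W → negative
Point 2:
  Lat: degrees = first 2 digits = 89, minutes = 48.7449; 89 + 48.7449/60 = 89.812415
  hemisphere S, so the sign is −
  λ: degrees = first 3 digits = 31, minutes = 58.07092; 31 + 58.07092/60 = 31.967849
  W → negative
Point 3:
  Latitude: degrees = first 2 digits = 81, minutes = 18.66514; 81 + 18.66514/60 = 81.311086
  hemisphere S, so the sign is −
  λ: split at 3 digits → 014° and 11.004′; 14 + 11.004/60 = 14.183400
  W → negative
Point 4:
  Lat: split at 2 digits → 00° and 32.523′; 0 + 32.523/60 = 0.542050
  hemisphere S, so the sign is −
  Lon: degrees = first 3 digits = 145, minutes = 35.005; 145 + 35.005/60 = 145.583417
  W ⇒ negate

1. -75.29616, -54.09933
2. -89.81242, -31.96785
3. -81.31109, -14.18340
4. -0.54205, -145.58342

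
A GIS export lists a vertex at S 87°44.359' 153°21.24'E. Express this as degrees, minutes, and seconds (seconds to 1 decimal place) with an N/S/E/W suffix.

φ: 44.35900′ → 44′ and 0.35900 × 60 = 21.540″
Lon: fractional minutes 0.24000 × 60 = 14.400″

87°44′21.5″ S, 153°21′14.4″ E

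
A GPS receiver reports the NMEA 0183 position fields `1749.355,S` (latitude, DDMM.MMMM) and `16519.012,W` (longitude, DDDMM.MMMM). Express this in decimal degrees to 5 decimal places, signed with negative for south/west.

Latitude: degrees = first 2 digits = 17, minutes = 49.355; 17 + 49.355/60 = 17.822583
S → negative
λ: split at 3 digits → 165° and 19.012′; 165 + 19.012/60 = 165.316867
W → negative

-17.82258, -165.31687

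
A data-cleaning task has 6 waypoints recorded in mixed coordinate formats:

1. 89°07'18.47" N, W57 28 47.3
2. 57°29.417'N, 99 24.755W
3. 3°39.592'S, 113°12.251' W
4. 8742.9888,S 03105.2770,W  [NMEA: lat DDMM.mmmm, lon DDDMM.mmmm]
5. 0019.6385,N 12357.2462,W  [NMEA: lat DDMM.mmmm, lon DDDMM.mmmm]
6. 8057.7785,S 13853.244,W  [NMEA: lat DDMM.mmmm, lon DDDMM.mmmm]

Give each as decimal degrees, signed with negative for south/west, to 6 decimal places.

Point 1:
  φ: 89° + 7/60 + 18.47/3600 = 89 + 0.116667 + 0.005131 = 89.1217972
  N → positive
  Longitude: 57 + 28/60 + 47.3/3600 = 57.4798056
  W ⇒ negate
Point 2:
  Lat: 29.417′ = 0.490283°; total 57.4902833
  N ⇒ keep positive
  Lon: 99 + 24.755/60 = 99.4125833
  W ⇒ negate
Point 3:
  Lat: 39.592′ = 0.659867°; total 3.6598667
  S → negative
  λ: 12.251′ = 0.204183°; total 113.2041833
  W ⇒ negate
Point 4:
  φ: split at 2 digits → 87° and 42.9888′; 87 + 42.9888/60 = 87.7164800
  hemisphere S, so the sign is −
  Lon: split at 3 digits → 031° and 5.277′; 31 + 5.277/60 = 31.0879500
  W → negative
Point 5:
  Latitude: degrees = first 2 digits = 0, minutes = 19.6385; 0 + 19.6385/60 = 0.3273083
  N ⇒ keep positive
  λ: degrees = first 3 digits = 123, minutes = 57.2462; 123 + 57.2462/60 = 123.9541033
  hemisphere W, so the sign is −
Point 6:
  Lat: split at 2 digits → 80° and 57.7785′; 80 + 57.7785/60 = 80.9629750
  S → negative
  λ: degrees = first 3 digits = 138, minutes = 53.244; 138 + 53.244/60 = 138.8874000
  hemisphere W, so the sign is −

1. 89.121797, -57.479806
2. 57.490283, -99.412583
3. -3.659867, -113.204183
4. -87.716480, -31.087950
5. 0.327308, -123.954103
6. -80.962975, -138.887400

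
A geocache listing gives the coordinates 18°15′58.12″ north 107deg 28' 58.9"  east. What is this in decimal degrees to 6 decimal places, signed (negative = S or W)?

18.266144, 107.483028

Latitude: 18° + 15/60 + 58.12/3600 = 18 + 0.250000 + 0.016144 = 18.2661444
N → positive
λ: 107 + 28/60 + 58.9/3600 = 107.4830278
E ⇒ keep positive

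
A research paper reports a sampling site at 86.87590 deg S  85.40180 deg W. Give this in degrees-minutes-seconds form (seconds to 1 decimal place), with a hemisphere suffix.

86°52′33.2″ S, 85°24′6.5″ W

Latitude: 0.875900 × 60 = 52.55400′ → 52′, remainder × 60 = 33.240″
Lon: 0.401800° → 24.10800′; 0.10800 × 60 = 6.480″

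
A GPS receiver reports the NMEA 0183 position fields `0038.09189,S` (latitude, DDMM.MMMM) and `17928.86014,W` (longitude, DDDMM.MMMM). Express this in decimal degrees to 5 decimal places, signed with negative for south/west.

Latitude: degrees = first 2 digits = 0, minutes = 38.09189; 0 + 38.09189/60 = 0.634865
S → negative
λ: split at 3 digits → 179° and 28.86014′; 179 + 28.86014/60 = 179.481002
W ⇒ negate

-0.63486, -179.48100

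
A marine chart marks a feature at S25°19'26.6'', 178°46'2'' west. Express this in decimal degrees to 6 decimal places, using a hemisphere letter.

Latitude: 19′ + 26.6″ = 19.44333′; 25 + 19.44333/60 = 25.3240556
Longitude: 178° + 46/60 + 2/3600 = 178 + 0.766667 + 0.000556 = 178.7672222

25.324056° S, 178.767222° W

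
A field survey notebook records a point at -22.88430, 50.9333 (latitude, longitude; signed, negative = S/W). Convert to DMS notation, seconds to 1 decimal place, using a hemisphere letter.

22°53′3.5″ S, 50°55′59.9″ E

Latitude is negative → S; |value| = 22.884300
Latitude: whole degrees 22; 53.05800′ → 53′ and 3.480″
λ: 0.933300 × 60 = 55.99800′ → 55′, remainder × 60 = 59.880″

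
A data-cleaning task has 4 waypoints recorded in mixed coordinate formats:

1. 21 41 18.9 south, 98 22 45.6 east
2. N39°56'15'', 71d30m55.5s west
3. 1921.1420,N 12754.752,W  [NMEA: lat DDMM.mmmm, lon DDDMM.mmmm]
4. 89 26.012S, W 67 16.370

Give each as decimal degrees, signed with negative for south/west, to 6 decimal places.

1. -21.688583, 98.379333
2. 39.937500, -71.515417
3. 19.352367, -127.912533
4. -89.433533, -67.272833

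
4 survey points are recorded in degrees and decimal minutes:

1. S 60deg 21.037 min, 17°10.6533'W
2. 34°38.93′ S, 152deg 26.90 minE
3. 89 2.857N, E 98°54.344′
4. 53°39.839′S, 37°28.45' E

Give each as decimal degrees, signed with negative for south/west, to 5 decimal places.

1. -60.35062, -17.17756
2. -34.64883, 152.44833
3. 89.04762, 98.90573
4. -53.66398, 37.47417

Point 1:
  Latitude: 21.037′ = 0.350617°; total 60.350617
  S → negative
  Longitude: 10.6533′ = 0.177555°; total 17.177555
  W ⇒ negate
Point 2:
  Latitude: 34 + 38.93/60 = 34.648833
  hemisphere S, so the sign is −
  Longitude: 26.9′ = 0.448333°; total 152.448333
  E → positive
Point 3:
  Latitude: 89 + 2.857/60 = 89.047617
  N → positive
  λ: 98 + 54.344/60 = 98.905733
  E → positive
Point 4:
  Lat: 39.839′ = 0.663983°; total 53.663983
  hemisphere S, so the sign is −
  Longitude: 28.45′ = 0.474167°; total 37.474167
  E ⇒ keep positive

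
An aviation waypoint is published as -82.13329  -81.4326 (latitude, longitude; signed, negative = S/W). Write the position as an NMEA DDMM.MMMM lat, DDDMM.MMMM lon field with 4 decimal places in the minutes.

Latitude is negative → S; |value| = 82.133290
Latitude: minutes = (82.133290 − 82) × 60 = 7.997400
Longitude is negative → W; |value| = 81.432600
λ: 81° + 0.432600 × 60 = 81° 25.956000′

8207.9974,S / 08125.9560,W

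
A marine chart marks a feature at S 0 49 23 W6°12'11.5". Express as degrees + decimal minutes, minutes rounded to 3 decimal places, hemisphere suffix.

0° 49.383′ S, 6° 12.192′ W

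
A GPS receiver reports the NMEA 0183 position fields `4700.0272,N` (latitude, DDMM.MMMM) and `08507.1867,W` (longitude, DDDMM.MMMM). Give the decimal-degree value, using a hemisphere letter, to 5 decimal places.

Lat: degrees = first 2 digits = 47, minutes = 0.0272; 47 + 0.0272/60 = 47.000453
Longitude: split at 3 digits → 085° and 7.1867′; 85 + 7.1867/60 = 85.119778

47.00045° N, 85.11978° W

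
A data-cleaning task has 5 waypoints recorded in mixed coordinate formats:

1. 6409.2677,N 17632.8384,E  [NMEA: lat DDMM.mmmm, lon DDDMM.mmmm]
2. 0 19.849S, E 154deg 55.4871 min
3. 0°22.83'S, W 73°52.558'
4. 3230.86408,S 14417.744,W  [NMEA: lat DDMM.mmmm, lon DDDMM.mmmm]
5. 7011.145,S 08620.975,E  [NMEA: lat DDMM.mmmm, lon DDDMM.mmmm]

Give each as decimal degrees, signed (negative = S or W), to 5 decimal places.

1. 64.15446, 176.54731
2. -0.33082, 154.92479
3. -0.38050, -73.87597
4. -32.51440, -144.29573
5. -70.18575, 86.34958

Point 1:
  Latitude: degrees = first 2 digits = 64, minutes = 9.2677; 64 + 9.2677/60 = 64.154462
  N → positive
  Lon: degrees = first 3 digits = 176, minutes = 32.8384; 176 + 32.8384/60 = 176.547307
  E ⇒ keep positive
Point 2:
  φ: 0 + 19.849/60 = 0.330817
  S ⇒ negate
  Longitude: 55.4871′ = 0.924785°; total 154.924785
  E → positive
Point 3:
  φ: 22.83′ = 0.380500°; total 0.380500
  S ⇒ negate
  λ: 73 + 52.558/60 = 73.875967
  W ⇒ negate
Point 4:
  Latitude: degrees = first 2 digits = 32, minutes = 30.86408; 32 + 30.86408/60 = 32.514401
  S ⇒ negate
  Lon: degrees = first 3 digits = 144, minutes = 17.744; 144 + 17.744/60 = 144.295733
  W ⇒ negate
Point 5:
  Latitude: degrees = first 2 digits = 70, minutes = 11.145; 70 + 11.145/60 = 70.185750
  hemisphere S, so the sign is −
  Longitude: split at 3 digits → 086° and 20.975′; 86 + 20.975/60 = 86.349583
  E ⇒ keep positive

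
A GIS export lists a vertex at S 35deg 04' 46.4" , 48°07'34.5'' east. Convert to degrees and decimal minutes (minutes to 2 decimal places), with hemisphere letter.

Lat: seconds/60 = 0.77333; minutes = 4 + 0.77333 = 4.7733
λ: seconds/60 = 0.57500; minutes = 7 + 0.57500 = 7.5750

35° 4.77′ S, 48° 7.58′ E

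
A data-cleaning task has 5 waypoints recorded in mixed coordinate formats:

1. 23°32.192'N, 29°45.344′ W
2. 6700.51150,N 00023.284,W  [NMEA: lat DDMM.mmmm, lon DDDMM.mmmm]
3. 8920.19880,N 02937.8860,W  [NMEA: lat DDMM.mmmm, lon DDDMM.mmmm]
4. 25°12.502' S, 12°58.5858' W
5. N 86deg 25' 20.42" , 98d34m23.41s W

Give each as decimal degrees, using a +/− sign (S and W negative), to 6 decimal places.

1. 23.536533, -29.755733
2. 67.008525, -0.388067
3. 89.336647, -29.631433
4. -25.208367, -12.976430
5. 86.422339, -98.573169

Point 1:
  Latitude: 32.192′ = 0.536533°; total 23.5365333
  N ⇒ keep positive
  Lon: 45.344′ = 0.755733°; total 29.7557333
  W ⇒ negate
Point 2:
  Latitude: split at 2 digits → 67° and 0.5115′; 67 + 0.5115/60 = 67.0085250
  N → positive
  λ: degrees = first 3 digits = 0, minutes = 23.284; 0 + 23.284/60 = 0.3880667
  W → negative
Point 3:
  φ: degrees = first 2 digits = 89, minutes = 20.1988; 89 + 20.1988/60 = 89.3366467
  N ⇒ keep positive
  Longitude: split at 3 digits → 029° and 37.886′; 29 + 37.886/60 = 29.6314333
  W ⇒ negate
Point 4:
  φ: 25 + 12.502/60 = 25.2083667
  S ⇒ negate
  Longitude: 58.5858′ = 0.976430°; total 12.9764300
  W → negative
Point 5:
  Lat: 25′ + 20.42″ = 25.34033′; 86 + 25.34033/60 = 86.4223389
  N → positive
  Lon: 98° + 34/60 + 23.41/3600 = 98 + 0.566667 + 0.006503 = 98.5731694
  W ⇒ negate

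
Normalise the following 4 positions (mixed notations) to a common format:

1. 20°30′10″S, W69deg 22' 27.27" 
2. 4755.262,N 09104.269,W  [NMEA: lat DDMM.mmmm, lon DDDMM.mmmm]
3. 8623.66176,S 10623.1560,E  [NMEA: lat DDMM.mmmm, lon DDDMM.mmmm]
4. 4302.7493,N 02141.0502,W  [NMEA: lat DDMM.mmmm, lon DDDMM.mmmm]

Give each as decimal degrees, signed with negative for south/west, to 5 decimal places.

1. -20.50278, -69.37424
2. 47.92103, -91.07115
3. -86.39436, 106.38593
4. 43.04582, -21.68417

Point 1:
  Latitude: 20° + 30/60 + 10/3600 = 20 + 0.500000 + 0.002778 = 20.502778
  S ⇒ negate
  Lon: 22′ + 27.27″ = 22.45450′; 69 + 22.45450/60 = 69.374242
  W ⇒ negate
Point 2:
  φ: degrees = first 2 digits = 47, minutes = 55.262; 47 + 55.262/60 = 47.921033
  N → positive
  λ: degrees = first 3 digits = 91, minutes = 4.269; 91 + 4.269/60 = 91.071150
  hemisphere W, so the sign is −
Point 3:
  φ: split at 2 digits → 86° and 23.66176′; 86 + 23.66176/60 = 86.394363
  S ⇒ negate
  λ: degrees = first 3 digits = 106, minutes = 23.156; 106 + 23.156/60 = 106.385933
  E → positive
Point 4:
  Lat: degrees = first 2 digits = 43, minutes = 2.7493; 43 + 2.7493/60 = 43.045822
  N ⇒ keep positive
  Longitude: degrees = first 3 digits = 21, minutes = 41.0502; 21 + 41.0502/60 = 21.684170
  hemisphere W, so the sign is −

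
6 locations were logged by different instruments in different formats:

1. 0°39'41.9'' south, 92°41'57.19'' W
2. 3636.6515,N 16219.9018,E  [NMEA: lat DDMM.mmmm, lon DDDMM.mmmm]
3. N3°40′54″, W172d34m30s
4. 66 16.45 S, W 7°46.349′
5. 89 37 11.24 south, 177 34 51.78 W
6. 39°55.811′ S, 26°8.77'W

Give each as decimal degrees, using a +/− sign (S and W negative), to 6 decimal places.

Point 1:
  φ: 0 + 39/60 + 41.9/3600 = 0.6616389
  S → negative
  Lon: 92 + 41/60 + 57.19/3600 = 92.6992194
  hemisphere W, so the sign is −
Point 2:
  Latitude: degrees = first 2 digits = 36, minutes = 36.6515; 36 + 36.6515/60 = 36.6108583
  N ⇒ keep positive
  λ: degrees = first 3 digits = 162, minutes = 19.9018; 162 + 19.9018/60 = 162.3316967
  E → positive
Point 3:
  φ: 3 + 40/60 + 54/3600 = 3.6816667
  N ⇒ keep positive
  λ: 34′ + 30″ = 34.50000′; 172 + 34.50000/60 = 172.5750000
  hemisphere W, so the sign is −
Point 4:
  Latitude: 66 + 16.45/60 = 66.2741667
  S ⇒ negate
  λ: 7 + 46.349/60 = 7.7724833
  W ⇒ negate
Point 5:
  Latitude: 37′ + 11.24″ = 37.18733′; 89 + 37.18733/60 = 89.6197889
  hemisphere S, so the sign is −
  λ: 177 + 34/60 + 51.78/3600 = 177.5810500
  hemisphere W, so the sign is −
Point 6:
  φ: 55.811′ = 0.930183°; total 39.9301833
  S ⇒ negate
  Lon: 26 + 8.77/60 = 26.1461667
  W → negative

1. -0.661639, -92.699219
2. 36.610858, 162.331697
3. 3.681667, -172.575000
4. -66.274167, -7.772483
5. -89.619789, -177.581050
6. -39.930183, -26.146167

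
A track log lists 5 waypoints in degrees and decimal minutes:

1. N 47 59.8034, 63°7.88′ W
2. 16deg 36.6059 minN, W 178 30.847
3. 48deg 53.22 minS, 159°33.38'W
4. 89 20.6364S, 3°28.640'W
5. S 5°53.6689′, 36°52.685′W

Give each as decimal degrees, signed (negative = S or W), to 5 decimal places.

1. 47.99672, -63.13133
2. 16.61010, -178.51412
3. -48.88700, -159.55633
4. -89.34394, -3.47733
5. -5.89448, -36.87808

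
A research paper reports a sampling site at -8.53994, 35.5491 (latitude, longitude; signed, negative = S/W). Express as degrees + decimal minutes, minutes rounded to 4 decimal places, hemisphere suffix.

8° 32.3964′ S, 35° 32.9460′ E

Latitude is negative → S; |value| = 8.539940
Latitude: fractional part 0.539940 → 32.396400 minutes
Longitude: minutes = (35.549100 − 35) × 60 = 32.946000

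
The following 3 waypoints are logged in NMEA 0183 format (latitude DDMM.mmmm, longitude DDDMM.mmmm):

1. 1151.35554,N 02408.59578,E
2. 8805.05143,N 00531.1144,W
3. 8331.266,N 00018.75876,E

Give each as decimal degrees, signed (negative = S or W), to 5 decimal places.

1. 11.85593, 24.14326
2. 88.08419, -5.51857
3. 83.52110, 0.31265

Point 1:
  φ: split at 2 digits → 11° and 51.35554′; 11 + 51.35554/60 = 11.855926
  N ⇒ keep positive
  λ: degrees = first 3 digits = 24, minutes = 8.59578; 24 + 8.59578/60 = 24.143263
  E → positive
Point 2:
  φ: split at 2 digits → 88° and 5.05143′; 88 + 5.05143/60 = 88.084191
  N → positive
  Lon: split at 3 digits → 005° and 31.1144′; 5 + 31.1144/60 = 5.518573
  W → negative
Point 3:
  Lat: split at 2 digits → 83° and 31.266′; 83 + 31.266/60 = 83.521100
  N ⇒ keep positive
  Longitude: degrees = first 3 digits = 0, minutes = 18.75876; 0 + 18.75876/60 = 0.312646
  E ⇒ keep positive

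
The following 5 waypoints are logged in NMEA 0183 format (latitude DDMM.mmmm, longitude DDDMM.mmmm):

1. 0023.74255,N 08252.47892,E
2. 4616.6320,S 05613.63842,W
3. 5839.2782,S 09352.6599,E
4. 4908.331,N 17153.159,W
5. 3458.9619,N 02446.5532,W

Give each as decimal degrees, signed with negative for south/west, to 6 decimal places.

Point 1:
  φ: split at 2 digits → 00° and 23.74255′; 0 + 23.74255/60 = 0.3957092
  N ⇒ keep positive
  λ: degrees = first 3 digits = 82, minutes = 52.47892; 82 + 52.47892/60 = 82.8746487
  E → positive
Point 2:
  Lat: split at 2 digits → 46° and 16.632′; 46 + 16.632/60 = 46.2772000
  S ⇒ negate
  Lon: degrees = first 3 digits = 56, minutes = 13.63842; 56 + 13.63842/60 = 56.2273070
  W ⇒ negate
Point 3:
  Lat: degrees = first 2 digits = 58, minutes = 39.2782; 58 + 39.2782/60 = 58.6546367
  S ⇒ negate
  Lon: degrees = first 3 digits = 93, minutes = 52.6599; 93 + 52.6599/60 = 93.8776650
  E ⇒ keep positive
Point 4:
  Latitude: degrees = first 2 digits = 49, minutes = 8.331; 49 + 8.331/60 = 49.1388500
  N → positive
  Longitude: degrees = first 3 digits = 171, minutes = 53.159; 171 + 53.159/60 = 171.8859833
  hemisphere W, so the sign is −
Point 5:
  Lat: split at 2 digits → 34° and 58.9619′; 34 + 58.9619/60 = 34.9826983
  N → positive
  Longitude: split at 3 digits → 024° and 46.5532′; 24 + 46.5532/60 = 24.7758867
  W → negative

1. 0.395709, 82.874649
2. -46.277200, -56.227307
3. -58.654637, 93.877665
4. 49.138850, -171.885983
5. 34.982698, -24.775887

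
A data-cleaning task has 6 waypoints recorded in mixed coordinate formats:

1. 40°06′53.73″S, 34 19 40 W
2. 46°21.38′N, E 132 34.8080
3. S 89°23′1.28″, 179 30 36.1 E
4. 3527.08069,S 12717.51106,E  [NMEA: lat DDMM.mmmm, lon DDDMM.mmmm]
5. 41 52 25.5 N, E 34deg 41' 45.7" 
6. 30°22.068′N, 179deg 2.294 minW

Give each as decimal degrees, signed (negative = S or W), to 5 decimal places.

1. -40.11493, -34.32778
2. 46.35633, 132.58013
3. -89.38369, 179.51003
4. -35.45134, 127.29185
5. 41.87375, 34.69603
6. 30.36780, -179.03823

Point 1:
  Latitude: 40 + 6/60 + 53.73/3600 = 40.114925
  hemisphere S, so the sign is −
  Lon: 19′ + 40″ = 19.66667′; 34 + 19.66667/60 = 34.327778
  W ⇒ negate
Point 2:
  Lat: 21.38′ = 0.356333°; total 46.356333
  N ⇒ keep positive
  Lon: 132 + 34.808/60 = 132.580133
  E ⇒ keep positive
Point 3:
  Latitude: 89 + 23/60 + 1.28/3600 = 89.383689
  S → negative
  λ: 179° + 30/60 + 36.1/3600 = 179 + 0.500000 + 0.010028 = 179.510028
  E ⇒ keep positive
Point 4:
  φ: split at 2 digits → 35° and 27.08069′; 35 + 27.08069/60 = 35.451345
  hemisphere S, so the sign is −
  Longitude: degrees = first 3 digits = 127, minutes = 17.51106; 127 + 17.51106/60 = 127.291851
  E ⇒ keep positive
Point 5:
  Latitude: 41 + 52/60 + 25.5/3600 = 41.873750
  N ⇒ keep positive
  Longitude: 41′ + 45.7″ = 41.76167′; 34 + 41.76167/60 = 34.696028
  E ⇒ keep positive
Point 6:
  Lat: 22.068′ = 0.367800°; total 30.367800
  N → positive
  Lon: 179 + 2.294/60 = 179.038233
  W → negative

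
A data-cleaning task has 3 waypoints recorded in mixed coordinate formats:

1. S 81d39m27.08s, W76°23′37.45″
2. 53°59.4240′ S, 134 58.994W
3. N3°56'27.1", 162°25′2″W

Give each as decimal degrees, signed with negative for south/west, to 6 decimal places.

Point 1:
  Latitude: 39′ + 27.08″ = 39.45133′; 81 + 39.45133/60 = 81.6575222
  S → negative
  Lon: 76° + 23/60 + 37.45/3600 = 76 + 0.383333 + 0.010403 = 76.3937361
  W ⇒ negate
Point 2:
  Lat: 59.424′ = 0.990400°; total 53.9904000
  S → negative
  Lon: 134 + 58.994/60 = 134.9832333
  W → negative
Point 3:
  Latitude: 3 + 56/60 + 27.1/3600 = 3.9408611
  N ⇒ keep positive
  Lon: 162° + 25/60 + 2/3600 = 162 + 0.416667 + 0.000556 = 162.4172222
  W → negative

1. -81.657522, -76.393736
2. -53.990400, -134.983233
3. 3.940861, -162.417222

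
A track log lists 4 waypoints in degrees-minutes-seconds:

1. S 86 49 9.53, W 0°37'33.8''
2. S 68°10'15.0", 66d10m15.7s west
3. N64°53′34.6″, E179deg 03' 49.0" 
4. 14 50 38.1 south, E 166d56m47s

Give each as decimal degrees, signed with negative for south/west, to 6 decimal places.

Point 1:
  Lat: 86 + 49/60 + 9.53/3600 = 86.8193139
  S → negative
  Longitude: 0° + 37/60 + 33.8/3600 = 0 + 0.616667 + 0.009389 = 0.6260556
  W → negative
Point 2:
  φ: 68° + 10/60 + 15/3600 = 68 + 0.166667 + 0.004167 = 68.1708333
  S → negative
  Longitude: 66° + 10/60 + 15.7/3600 = 66 + 0.166667 + 0.004361 = 66.1710278
  W → negative
Point 3:
  Latitude: 64° + 53/60 + 34.6/3600 = 64 + 0.883333 + 0.009611 = 64.8929444
  N ⇒ keep positive
  λ: 3′ + 49″ = 3.81667′; 179 + 3.81667/60 = 179.0636111
  E → positive
Point 4:
  Lat: 14 + 50/60 + 38.1/3600 = 14.8439167
  S ⇒ negate
  Lon: 56′ + 47″ = 56.78333′; 166 + 56.78333/60 = 166.9463889
  E ⇒ keep positive

1. -86.819314, -0.626056
2. -68.170833, -66.171028
3. 64.892944, 179.063611
4. -14.843917, 166.946389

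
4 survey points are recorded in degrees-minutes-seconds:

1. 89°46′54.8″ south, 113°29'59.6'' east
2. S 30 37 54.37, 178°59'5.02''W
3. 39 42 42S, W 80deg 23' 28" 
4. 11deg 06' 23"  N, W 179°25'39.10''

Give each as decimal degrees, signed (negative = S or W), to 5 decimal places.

Point 1:
  Latitude: 46′ + 54.8″ = 46.91333′; 89 + 46.91333/60 = 89.781889
  hemisphere S, so the sign is −
  Lon: 29′ + 59.6″ = 29.99333′; 113 + 29.99333/60 = 113.499889
  E ⇒ keep positive
Point 2:
  Latitude: 37′ + 54.37″ = 37.90617′; 30 + 37.90617/60 = 30.631769
  S → negative
  Lon: 59′ + 5.02″ = 59.08367′; 178 + 59.08367/60 = 178.984728
  W → negative
Point 3:
  Latitude: 42′ + 42″ = 42.70000′; 39 + 42.70000/60 = 39.711667
  S → negative
  λ: 23′ + 28″ = 23.46667′; 80 + 23.46667/60 = 80.391111
  W → negative
Point 4:
  Latitude: 11° + 6/60 + 23/3600 = 11 + 0.100000 + 0.006389 = 11.106389
  N ⇒ keep positive
  Longitude: 25′ + 39.1″ = 25.65167′; 179 + 25.65167/60 = 179.427528
  W → negative

1. -89.78189, 113.49989
2. -30.63177, -178.98473
3. -39.71167, -80.39111
4. 11.10639, -179.42753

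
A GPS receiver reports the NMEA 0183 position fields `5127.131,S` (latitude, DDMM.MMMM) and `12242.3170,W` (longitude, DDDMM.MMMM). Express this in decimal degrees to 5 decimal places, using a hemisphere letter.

51.45218° S, 122.70528° W

Lat: degrees = first 2 digits = 51, minutes = 27.131; 51 + 27.131/60 = 51.452183
λ: degrees = first 3 digits = 122, minutes = 42.317; 122 + 42.317/60 = 122.705283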